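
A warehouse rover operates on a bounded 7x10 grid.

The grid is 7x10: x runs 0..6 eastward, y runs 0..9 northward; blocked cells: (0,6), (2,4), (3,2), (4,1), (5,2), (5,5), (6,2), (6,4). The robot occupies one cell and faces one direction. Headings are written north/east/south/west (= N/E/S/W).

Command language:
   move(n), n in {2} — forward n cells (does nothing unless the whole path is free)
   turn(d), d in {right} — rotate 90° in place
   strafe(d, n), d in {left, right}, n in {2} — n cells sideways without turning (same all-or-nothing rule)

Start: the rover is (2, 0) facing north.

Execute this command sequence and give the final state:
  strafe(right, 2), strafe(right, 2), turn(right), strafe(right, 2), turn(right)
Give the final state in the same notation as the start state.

begin: (2, 0) facing north
t=1 strafe(right, 2) ⇒ (4, 0) facing north
t=2 strafe(right, 2) ⇒ (6, 0) facing north
t=3 turn(right) ⇒ (6, 0) facing east
t=4 strafe(right, 2) ⇒ (6, 0) facing east
t=5 turn(right) ⇒ (6, 0) facing south

(6, 0) facing south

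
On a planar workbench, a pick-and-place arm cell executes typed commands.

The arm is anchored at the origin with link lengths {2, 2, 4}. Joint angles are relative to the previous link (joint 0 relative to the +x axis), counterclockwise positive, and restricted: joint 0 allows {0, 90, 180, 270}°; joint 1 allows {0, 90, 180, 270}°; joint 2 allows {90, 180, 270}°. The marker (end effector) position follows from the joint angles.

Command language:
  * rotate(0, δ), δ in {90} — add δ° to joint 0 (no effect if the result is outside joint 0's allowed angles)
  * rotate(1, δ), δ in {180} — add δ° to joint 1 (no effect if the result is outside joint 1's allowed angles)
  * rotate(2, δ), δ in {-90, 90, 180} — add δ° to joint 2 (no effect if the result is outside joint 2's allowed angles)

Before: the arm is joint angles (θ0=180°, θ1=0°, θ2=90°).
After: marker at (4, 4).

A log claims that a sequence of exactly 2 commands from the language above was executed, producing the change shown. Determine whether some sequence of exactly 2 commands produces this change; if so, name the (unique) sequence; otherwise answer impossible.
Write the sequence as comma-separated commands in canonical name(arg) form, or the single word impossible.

start: joint angles (θ0=180°, θ1=0°, θ2=90°)
t=1 rotate(0, 90) ⇒ joint angles (θ0=270°, θ1=0°, θ2=90°)
t=2 rotate(0, 90) ⇒ joint angles (θ0=0°, θ1=0°, θ2=90°)
all 25 alternatives checked — unique.

rotate(0, 90), rotate(0, 90)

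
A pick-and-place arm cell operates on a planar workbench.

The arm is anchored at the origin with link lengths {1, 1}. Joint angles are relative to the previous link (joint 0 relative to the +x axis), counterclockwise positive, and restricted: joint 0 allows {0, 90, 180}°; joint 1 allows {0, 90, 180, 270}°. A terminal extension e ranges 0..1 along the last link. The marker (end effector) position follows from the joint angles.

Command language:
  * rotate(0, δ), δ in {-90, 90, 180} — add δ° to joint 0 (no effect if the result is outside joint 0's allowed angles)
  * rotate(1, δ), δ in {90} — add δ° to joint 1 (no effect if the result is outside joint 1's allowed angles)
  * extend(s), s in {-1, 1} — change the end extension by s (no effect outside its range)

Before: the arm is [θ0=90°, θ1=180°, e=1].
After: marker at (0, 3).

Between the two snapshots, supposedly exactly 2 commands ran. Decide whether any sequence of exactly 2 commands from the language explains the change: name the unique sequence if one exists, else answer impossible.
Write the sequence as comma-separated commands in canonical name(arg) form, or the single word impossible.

rotate(1, 90), rotate(1, 90)

start: [θ0=90°, θ1=180°, e=1]
step 1 (rotate(1, 90)): [θ0=90°, θ1=270°, e=1]
step 2 (rotate(1, 90)): [θ0=90°, θ1=0°, e=1]
uniquely the one of 36 2-step routes that fits.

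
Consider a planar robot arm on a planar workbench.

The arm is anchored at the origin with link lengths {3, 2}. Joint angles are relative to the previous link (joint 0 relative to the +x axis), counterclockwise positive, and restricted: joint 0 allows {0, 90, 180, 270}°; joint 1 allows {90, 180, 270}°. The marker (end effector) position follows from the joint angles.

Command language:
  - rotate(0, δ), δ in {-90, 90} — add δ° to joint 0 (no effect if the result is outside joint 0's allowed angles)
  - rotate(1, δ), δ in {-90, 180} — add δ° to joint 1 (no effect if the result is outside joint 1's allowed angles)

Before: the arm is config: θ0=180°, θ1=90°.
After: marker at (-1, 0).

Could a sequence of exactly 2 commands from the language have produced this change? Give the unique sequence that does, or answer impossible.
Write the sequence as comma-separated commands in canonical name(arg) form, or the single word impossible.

key: order matters: swapping rotate(1, 180) and rotate(1, -90) lands elsewhere
from: config: θ0=180°, θ1=90°
step 1 (rotate(1, 180)): config: θ0=180°, θ1=270°
step 2 (rotate(1, -90)): config: θ0=180°, θ1=180°
all 16 alternatives checked — unique.

rotate(1, 180), rotate(1, -90)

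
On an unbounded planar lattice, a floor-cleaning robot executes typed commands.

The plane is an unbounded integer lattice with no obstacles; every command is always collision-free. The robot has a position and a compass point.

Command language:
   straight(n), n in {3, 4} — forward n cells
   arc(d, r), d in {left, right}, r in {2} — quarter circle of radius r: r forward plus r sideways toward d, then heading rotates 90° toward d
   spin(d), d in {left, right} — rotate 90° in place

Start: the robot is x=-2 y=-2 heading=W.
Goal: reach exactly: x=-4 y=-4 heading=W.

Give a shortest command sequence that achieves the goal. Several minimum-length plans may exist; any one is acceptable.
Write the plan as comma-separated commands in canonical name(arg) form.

start: x=-2 y=-2 heading=W
[1] after arc(left, 2): x=-4 y=-4 heading=S
[2] after spin(right): x=-4 y=-4 heading=W
no 1-step plan works, so 2 is optimal.

arc(left, 2), spin(right)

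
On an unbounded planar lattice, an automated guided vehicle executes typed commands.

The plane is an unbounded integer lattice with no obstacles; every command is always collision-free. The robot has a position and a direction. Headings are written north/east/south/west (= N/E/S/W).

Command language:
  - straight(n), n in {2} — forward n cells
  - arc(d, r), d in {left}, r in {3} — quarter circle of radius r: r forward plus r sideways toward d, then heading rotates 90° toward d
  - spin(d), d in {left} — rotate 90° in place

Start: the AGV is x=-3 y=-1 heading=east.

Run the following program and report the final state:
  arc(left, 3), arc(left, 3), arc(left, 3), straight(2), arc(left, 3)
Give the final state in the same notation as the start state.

from: x=-3 y=-1 heading=east
t=1 arc(left, 3) ⇒ x=0 y=2 heading=north
t=2 arc(left, 3) ⇒ x=-3 y=5 heading=west
t=3 arc(left, 3) ⇒ x=-6 y=2 heading=south
t=4 straight(2) ⇒ x=-6 y=0 heading=south
t=5 arc(left, 3) ⇒ x=-3 y=-3 heading=east

x=-3 y=-3 heading=east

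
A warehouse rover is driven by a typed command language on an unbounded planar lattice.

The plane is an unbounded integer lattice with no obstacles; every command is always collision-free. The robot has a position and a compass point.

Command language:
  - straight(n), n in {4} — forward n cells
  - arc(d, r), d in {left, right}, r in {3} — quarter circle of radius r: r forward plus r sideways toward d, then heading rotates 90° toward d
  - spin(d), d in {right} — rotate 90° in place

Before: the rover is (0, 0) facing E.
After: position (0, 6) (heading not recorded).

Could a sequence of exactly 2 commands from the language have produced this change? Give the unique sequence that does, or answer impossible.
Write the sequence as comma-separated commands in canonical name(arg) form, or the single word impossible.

start: (0, 0) facing E
t=1 arc(left, 3) ⇒ (3, 3) facing N
t=2 arc(left, 3) ⇒ (0, 6) facing W
no other 2-command option fits: unique.

arc(left, 3), arc(left, 3)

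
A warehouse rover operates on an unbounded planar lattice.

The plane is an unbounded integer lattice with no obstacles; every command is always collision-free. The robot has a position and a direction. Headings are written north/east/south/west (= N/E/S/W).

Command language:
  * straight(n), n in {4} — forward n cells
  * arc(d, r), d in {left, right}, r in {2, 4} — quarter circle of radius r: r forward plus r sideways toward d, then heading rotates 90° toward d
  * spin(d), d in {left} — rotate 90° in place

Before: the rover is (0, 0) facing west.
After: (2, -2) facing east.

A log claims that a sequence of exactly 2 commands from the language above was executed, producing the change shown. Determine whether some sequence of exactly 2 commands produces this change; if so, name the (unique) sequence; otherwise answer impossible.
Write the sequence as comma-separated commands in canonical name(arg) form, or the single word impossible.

spin(left), arc(left, 2)

key: cell and facing (now E) both changed — the 2 commands mix motion and turning
begin: (0, 0) facing west
1. spin(left) → (0, 0) facing south
2. arc(left, 2) → (2, -2) facing east
uniquely the one of 36 2-step routes that fits.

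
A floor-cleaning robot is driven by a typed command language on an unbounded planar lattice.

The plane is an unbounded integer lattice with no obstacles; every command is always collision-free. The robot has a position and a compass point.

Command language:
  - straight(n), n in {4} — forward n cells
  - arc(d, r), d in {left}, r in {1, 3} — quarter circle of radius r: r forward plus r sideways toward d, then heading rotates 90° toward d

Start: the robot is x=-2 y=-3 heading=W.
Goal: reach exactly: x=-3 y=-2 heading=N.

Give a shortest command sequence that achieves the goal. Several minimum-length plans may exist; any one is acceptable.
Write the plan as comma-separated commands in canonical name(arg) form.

begin: x=-2 y=-3 heading=W
t=1 straight(4) ⇒ x=-6 y=-3 heading=W
t=2 arc(left, 1) ⇒ x=-7 y=-4 heading=S
t=3 arc(left, 1) ⇒ x=-6 y=-5 heading=E
t=4 arc(left, 3) ⇒ x=-3 y=-2 heading=N
no 3-step plan works, so 4 is optimal.

straight(4), arc(left, 1), arc(left, 1), arc(left, 3)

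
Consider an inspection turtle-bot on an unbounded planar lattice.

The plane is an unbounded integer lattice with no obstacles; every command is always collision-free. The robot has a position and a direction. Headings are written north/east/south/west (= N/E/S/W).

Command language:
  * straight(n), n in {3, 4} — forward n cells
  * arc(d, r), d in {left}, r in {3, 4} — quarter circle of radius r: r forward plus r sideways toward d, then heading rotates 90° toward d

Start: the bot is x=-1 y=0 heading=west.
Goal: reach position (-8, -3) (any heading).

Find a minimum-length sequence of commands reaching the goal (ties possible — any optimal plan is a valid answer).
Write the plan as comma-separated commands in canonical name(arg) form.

begin: x=-1 y=0 heading=west
step 1 (straight(4)): x=-5 y=0 heading=west
step 2 (arc(left, 3)): x=-8 y=-3 heading=south
no 1-step plan works, so 2 is optimal.

straight(4), arc(left, 3)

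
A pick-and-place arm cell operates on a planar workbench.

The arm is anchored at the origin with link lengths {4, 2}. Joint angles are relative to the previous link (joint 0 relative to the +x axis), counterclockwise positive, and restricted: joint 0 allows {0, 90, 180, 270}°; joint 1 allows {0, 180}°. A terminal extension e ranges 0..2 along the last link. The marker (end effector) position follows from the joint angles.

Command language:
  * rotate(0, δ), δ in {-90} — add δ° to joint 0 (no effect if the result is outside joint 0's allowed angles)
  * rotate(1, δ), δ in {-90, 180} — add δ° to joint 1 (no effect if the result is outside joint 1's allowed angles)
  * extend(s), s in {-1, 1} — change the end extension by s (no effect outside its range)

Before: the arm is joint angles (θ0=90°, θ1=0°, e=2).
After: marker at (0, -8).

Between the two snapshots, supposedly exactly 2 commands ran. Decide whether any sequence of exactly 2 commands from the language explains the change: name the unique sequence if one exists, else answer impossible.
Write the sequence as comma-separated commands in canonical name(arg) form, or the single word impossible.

rotate(0, -90), rotate(0, -90)

t0: joint angles (θ0=90°, θ1=0°, e=2)
1. rotate(0, -90) → joint angles (θ0=0°, θ1=0°, e=2)
2. rotate(0, -90) → joint angles (θ0=270°, θ1=0°, e=2)
no rival 2-sequence matches.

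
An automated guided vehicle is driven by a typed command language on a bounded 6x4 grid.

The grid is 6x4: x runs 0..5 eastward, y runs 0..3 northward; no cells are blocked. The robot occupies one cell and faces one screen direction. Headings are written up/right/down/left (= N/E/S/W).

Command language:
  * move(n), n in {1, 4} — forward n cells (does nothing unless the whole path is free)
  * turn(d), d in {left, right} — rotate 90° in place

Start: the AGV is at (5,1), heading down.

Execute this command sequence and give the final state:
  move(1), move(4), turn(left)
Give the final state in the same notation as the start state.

start: at (5,1), heading down
t=1 move(1) ⇒ at (5,0), heading down
t=2 move(4) ⇒ at (5,0), heading down
t=3 turn(left) ⇒ at (5,0), heading right

at (5,0), heading right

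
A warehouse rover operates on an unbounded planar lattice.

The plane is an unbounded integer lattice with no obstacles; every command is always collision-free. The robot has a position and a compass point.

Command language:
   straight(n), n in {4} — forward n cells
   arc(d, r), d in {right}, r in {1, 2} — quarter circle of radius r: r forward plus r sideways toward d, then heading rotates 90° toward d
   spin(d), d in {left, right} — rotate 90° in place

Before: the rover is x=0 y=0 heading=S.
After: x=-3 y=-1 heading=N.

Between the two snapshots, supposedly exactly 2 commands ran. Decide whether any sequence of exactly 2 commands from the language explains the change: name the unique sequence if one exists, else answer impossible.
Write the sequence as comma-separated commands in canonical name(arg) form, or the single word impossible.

arc(right, 2), arc(right, 1)

key: order matters: swapping arc(right, 2) and arc(right, 1) lands elsewhere
t0: x=0 y=0 heading=S
[1] after arc(right, 2): x=-2 y=-2 heading=W
[2] after arc(right, 1): x=-3 y=-1 heading=N
all 25 alternatives checked — unique.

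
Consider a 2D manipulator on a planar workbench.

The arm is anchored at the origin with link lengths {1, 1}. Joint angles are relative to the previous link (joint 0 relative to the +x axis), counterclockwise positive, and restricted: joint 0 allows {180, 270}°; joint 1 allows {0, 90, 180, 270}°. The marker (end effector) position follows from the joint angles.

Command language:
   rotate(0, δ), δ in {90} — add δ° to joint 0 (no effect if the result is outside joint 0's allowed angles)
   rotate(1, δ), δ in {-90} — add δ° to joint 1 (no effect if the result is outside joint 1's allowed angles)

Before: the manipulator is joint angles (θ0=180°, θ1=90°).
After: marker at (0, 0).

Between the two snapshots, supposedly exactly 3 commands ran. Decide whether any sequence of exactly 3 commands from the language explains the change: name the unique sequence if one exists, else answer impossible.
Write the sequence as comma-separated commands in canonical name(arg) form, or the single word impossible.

start: joint angles (θ0=180°, θ1=90°)
[1] after rotate(1, -90): joint angles (θ0=180°, θ1=0°)
[2] after rotate(1, -90): joint angles (θ0=180°, θ1=270°)
[3] after rotate(1, -90): joint angles (θ0=180°, θ1=180°)
all 8 alternatives checked — unique.

rotate(1, -90), rotate(1, -90), rotate(1, -90)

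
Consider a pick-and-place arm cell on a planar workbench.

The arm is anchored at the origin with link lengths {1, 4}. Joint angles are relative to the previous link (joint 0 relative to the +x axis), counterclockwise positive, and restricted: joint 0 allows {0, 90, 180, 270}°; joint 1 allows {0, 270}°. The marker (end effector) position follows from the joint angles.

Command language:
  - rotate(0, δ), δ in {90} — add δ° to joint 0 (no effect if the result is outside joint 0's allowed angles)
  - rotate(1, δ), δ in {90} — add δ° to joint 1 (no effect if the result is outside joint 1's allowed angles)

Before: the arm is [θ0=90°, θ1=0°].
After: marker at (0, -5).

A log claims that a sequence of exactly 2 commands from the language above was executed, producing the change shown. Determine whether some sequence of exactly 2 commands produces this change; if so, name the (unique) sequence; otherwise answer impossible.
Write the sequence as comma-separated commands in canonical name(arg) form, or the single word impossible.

begin: [θ0=90°, θ1=0°]
[1] after rotate(0, 90): [θ0=180°, θ1=0°]
[2] after rotate(0, 90): [θ0=270°, θ1=0°]
uniquely the one of 4 2-step routes that fits.

rotate(0, 90), rotate(0, 90)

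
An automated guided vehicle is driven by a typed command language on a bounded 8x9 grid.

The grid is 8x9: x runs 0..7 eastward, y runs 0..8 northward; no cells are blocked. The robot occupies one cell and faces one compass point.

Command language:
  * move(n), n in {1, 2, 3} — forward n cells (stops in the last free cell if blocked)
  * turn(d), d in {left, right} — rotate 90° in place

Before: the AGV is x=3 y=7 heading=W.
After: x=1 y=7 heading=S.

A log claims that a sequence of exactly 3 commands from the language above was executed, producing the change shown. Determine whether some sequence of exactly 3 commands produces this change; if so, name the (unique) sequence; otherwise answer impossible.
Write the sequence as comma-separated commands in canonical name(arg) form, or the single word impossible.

move(1), move(1), turn(left)

key: order matters: swapping move(1) and turn(left) lands elsewhere
t0: x=3 y=7 heading=W
t=1 move(1) ⇒ x=2 y=7 heading=W
t=2 move(1) ⇒ x=1 y=7 heading=W
t=3 turn(left) ⇒ x=1 y=7 heading=S
no other 3-command option fits: unique.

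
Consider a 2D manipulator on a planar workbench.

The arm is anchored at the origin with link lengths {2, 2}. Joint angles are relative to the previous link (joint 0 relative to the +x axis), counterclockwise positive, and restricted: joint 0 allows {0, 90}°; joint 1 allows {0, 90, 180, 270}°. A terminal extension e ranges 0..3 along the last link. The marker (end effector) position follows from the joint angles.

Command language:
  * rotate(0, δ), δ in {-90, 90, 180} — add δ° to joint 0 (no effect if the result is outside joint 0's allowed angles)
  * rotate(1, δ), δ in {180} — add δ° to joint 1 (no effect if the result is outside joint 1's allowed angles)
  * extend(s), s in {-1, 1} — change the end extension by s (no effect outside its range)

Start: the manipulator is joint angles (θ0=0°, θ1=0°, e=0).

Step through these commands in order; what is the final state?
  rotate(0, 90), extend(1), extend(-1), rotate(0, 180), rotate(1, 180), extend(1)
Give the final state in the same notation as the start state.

initial: joint angles (θ0=0°, θ1=0°, e=0)
step 1 (rotate(0, 90)): joint angles (θ0=90°, θ1=0°, e=0)
step 2 (extend(1)): joint angles (θ0=90°, θ1=0°, e=1)
step 3 (extend(-1)): joint angles (θ0=90°, θ1=0°, e=0)
step 4 (rotate(0, 180)): joint angles (θ0=90°, θ1=0°, e=0)
step 5 (rotate(1, 180)): joint angles (θ0=90°, θ1=180°, e=0)
step 6 (extend(1)): joint angles (θ0=90°, θ1=180°, e=1)

joint angles (θ0=90°, θ1=180°, e=1)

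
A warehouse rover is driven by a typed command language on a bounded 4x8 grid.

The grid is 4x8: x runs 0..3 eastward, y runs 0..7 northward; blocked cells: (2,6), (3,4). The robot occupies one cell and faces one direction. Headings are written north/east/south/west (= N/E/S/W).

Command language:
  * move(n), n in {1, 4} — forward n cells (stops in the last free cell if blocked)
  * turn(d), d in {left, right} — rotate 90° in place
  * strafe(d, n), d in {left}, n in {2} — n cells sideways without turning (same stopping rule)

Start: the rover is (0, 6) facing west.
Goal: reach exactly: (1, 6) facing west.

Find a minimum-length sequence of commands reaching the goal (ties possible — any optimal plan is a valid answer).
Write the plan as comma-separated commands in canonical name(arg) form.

initial: (0, 6) facing west
t=1 turn(left) ⇒ (0, 6) facing south
t=2 strafe(left, 2) ⇒ (1, 6) facing south
t=3 turn(right) ⇒ (1, 6) facing west
shorter routes all fall short; 3 is best.

turn(left), strafe(left, 2), turn(right)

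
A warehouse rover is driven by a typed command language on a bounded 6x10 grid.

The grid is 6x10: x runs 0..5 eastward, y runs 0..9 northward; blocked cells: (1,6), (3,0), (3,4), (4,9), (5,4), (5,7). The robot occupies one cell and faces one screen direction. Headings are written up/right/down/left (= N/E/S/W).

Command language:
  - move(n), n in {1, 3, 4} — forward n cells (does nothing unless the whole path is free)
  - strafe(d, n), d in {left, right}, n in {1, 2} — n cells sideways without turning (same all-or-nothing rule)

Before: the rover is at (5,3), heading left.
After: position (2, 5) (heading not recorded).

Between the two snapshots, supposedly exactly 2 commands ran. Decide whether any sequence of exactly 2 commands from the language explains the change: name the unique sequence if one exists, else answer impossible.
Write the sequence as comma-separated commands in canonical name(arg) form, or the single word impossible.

move(3), strafe(right, 2)

key: order matters: swapping move(3) and strafe(right, 2) lands elsewhere
initial: at (5,3), heading left
1. move(3) → at (2,3), heading left
2. strafe(right, 2) → at (2,5), heading left
no other 2-command option fits: unique.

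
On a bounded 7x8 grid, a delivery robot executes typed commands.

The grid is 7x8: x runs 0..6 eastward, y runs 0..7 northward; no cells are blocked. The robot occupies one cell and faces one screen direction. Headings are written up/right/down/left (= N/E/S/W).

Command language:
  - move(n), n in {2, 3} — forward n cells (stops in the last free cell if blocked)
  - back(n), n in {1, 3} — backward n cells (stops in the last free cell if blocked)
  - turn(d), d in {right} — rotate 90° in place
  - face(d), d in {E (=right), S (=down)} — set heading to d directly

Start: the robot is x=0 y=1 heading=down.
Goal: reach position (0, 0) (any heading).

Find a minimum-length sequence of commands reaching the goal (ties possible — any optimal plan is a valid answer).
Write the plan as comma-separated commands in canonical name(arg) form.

begin: x=0 y=1 heading=down
step 1 (move(3)): x=0 y=0 heading=down
shorter routes all fall short; 1 is best.

move(3)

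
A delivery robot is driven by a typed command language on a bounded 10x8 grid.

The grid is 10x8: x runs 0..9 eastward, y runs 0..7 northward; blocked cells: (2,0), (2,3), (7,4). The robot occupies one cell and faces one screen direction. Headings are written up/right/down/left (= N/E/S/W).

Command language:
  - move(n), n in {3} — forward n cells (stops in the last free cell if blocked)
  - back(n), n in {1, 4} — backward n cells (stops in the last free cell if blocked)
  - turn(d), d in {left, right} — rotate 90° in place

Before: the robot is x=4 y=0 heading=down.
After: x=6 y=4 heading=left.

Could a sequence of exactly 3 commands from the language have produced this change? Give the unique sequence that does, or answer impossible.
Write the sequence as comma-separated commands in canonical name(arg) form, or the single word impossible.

key: the second back(4) is stopped early by the blocked cell at (7,4)
begin: x=4 y=0 heading=down
1. back(4) → x=4 y=4 heading=down
2. turn(right) → x=4 y=4 heading=left
3. back(4) → x=6 y=4 heading=left
uniquely the one of 125 3-step routes that fits.

back(4), turn(right), back(4)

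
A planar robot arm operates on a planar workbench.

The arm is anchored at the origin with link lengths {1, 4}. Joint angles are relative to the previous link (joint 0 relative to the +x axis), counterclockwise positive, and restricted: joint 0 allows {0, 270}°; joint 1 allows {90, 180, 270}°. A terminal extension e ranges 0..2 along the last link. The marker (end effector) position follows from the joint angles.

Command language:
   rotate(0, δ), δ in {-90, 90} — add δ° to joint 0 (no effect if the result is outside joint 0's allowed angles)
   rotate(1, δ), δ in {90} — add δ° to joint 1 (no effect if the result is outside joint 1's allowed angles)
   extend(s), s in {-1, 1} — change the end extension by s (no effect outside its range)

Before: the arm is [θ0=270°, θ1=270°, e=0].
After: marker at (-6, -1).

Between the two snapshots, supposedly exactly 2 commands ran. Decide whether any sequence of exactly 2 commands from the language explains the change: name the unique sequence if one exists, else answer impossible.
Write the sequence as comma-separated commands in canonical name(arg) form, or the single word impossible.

extend(1), extend(1)

t0: [θ0=270°, θ1=270°, e=0]
1. extend(1) → [θ0=270°, θ1=270°, e=1]
2. extend(1) → [θ0=270°, θ1=270°, e=2]
no other 2-command option fits: unique.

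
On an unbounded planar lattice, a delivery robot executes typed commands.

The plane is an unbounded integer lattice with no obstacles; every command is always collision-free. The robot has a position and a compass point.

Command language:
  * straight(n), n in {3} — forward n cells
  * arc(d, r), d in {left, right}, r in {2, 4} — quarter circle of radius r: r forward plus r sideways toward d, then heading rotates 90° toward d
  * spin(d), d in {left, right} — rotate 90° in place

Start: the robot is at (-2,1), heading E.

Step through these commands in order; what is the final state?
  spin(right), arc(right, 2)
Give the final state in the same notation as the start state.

start: at (-2,1), heading E
step 1 (spin(right)): at (-2,1), heading S
step 2 (arc(right, 2)): at (-4,-1), heading W

at (-4,-1), heading W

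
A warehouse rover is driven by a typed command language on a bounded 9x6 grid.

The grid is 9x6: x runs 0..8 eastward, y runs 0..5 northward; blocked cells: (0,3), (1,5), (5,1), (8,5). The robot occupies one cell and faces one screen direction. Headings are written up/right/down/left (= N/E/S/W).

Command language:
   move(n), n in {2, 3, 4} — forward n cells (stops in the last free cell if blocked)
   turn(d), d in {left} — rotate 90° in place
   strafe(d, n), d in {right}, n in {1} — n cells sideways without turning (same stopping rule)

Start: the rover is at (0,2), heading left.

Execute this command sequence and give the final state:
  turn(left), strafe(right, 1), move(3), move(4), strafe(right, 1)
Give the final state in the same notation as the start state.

at (0,0), heading down

begin: at (0,2), heading left
step 1 (turn(left)): at (0,2), heading down
step 2 (strafe(right, 1)): at (0,2), heading down
step 3 (move(3)): at (0,0), heading down
step 4 (move(4)): at (0,0), heading down
step 5 (strafe(right, 1)): at (0,0), heading down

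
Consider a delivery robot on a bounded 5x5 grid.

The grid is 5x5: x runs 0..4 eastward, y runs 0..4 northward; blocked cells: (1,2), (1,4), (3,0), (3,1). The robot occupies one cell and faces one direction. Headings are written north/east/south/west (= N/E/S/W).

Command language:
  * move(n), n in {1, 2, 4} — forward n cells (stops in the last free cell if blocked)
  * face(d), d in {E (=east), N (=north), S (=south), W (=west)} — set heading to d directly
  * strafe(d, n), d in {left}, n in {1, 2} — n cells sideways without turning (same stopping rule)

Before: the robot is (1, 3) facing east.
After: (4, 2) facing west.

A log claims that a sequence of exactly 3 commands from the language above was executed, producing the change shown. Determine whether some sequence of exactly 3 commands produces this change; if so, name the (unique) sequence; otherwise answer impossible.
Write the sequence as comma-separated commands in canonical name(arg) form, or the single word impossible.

key: move(4) runs into the grid edge before its full distance
begin: (1, 3) facing east
step 1 (move(4)): (4, 3) facing east
step 2 (face(W)): (4, 3) facing west
step 3 (strafe(left, 1)): (4, 2) facing west
no other 3-command option fits: unique.

move(4), face(W), strafe(left, 1)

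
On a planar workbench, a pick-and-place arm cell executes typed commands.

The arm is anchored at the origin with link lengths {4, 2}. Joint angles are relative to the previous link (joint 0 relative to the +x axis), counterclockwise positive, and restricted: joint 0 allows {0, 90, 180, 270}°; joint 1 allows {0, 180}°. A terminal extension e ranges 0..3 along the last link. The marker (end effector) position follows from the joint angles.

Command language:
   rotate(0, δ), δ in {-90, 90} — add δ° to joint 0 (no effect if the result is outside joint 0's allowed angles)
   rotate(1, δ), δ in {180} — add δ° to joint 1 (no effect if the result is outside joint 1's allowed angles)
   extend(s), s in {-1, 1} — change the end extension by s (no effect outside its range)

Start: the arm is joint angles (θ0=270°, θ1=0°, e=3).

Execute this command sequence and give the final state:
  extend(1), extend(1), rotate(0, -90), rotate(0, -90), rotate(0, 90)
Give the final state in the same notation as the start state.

joint angles (θ0=180°, θ1=0°, e=3)

t0: joint angles (θ0=270°, θ1=0°, e=3)
[1] after extend(1): joint angles (θ0=270°, θ1=0°, e=3)
[2] after extend(1): joint angles (θ0=270°, θ1=0°, e=3)
[3] after rotate(0, -90): joint angles (θ0=180°, θ1=0°, e=3)
[4] after rotate(0, -90): joint angles (θ0=90°, θ1=0°, e=3)
[5] after rotate(0, 90): joint angles (θ0=180°, θ1=0°, e=3)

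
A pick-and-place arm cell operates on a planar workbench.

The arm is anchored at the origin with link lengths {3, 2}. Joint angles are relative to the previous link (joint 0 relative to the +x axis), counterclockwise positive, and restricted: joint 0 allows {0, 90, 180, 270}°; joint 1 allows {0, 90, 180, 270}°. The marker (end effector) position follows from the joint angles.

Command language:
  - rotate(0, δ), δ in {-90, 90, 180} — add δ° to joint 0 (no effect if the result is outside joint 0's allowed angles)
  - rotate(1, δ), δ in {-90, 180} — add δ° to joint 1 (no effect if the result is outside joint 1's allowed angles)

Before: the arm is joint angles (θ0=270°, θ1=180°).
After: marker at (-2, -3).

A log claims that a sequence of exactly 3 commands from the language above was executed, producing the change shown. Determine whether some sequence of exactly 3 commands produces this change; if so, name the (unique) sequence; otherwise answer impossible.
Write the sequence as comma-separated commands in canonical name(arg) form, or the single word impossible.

rotate(1, -90), rotate(1, -90), rotate(1, -90)

begin: joint angles (θ0=270°, θ1=180°)
[1] after rotate(1, -90): joint angles (θ0=270°, θ1=90°)
[2] after rotate(1, -90): joint angles (θ0=270°, θ1=0°)
[3] after rotate(1, -90): joint angles (θ0=270°, θ1=270°)
no rival 3-sequence matches.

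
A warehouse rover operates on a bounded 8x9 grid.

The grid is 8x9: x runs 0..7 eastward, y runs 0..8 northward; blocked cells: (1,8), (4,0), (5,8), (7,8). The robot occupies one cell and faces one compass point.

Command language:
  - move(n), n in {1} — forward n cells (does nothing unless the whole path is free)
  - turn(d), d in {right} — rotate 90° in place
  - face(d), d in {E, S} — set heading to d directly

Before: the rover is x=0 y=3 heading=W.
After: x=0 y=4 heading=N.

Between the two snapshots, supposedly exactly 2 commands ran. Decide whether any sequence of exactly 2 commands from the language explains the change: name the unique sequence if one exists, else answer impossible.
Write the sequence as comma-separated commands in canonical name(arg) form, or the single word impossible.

key: cell and facing (now N) both changed — the 2 commands mix motion and turning
from: x=0 y=3 heading=W
step 1 (turn(right)): x=0 y=3 heading=N
step 2 (move(1)): x=0 y=4 heading=N
no rival 2-sequence matches.

turn(right), move(1)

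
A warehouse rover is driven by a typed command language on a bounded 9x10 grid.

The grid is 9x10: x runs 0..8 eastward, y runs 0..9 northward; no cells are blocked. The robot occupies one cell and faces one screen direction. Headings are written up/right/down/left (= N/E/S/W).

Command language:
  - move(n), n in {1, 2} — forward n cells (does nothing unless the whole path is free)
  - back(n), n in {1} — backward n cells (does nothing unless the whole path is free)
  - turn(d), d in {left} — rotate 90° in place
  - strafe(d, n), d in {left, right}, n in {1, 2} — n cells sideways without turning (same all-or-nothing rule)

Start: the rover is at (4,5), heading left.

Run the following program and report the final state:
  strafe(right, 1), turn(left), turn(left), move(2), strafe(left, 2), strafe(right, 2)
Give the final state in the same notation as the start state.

at (6,6), heading right

initial: at (4,5), heading left
1. strafe(right, 1) → at (4,6), heading left
2. turn(left) → at (4,6), heading down
3. turn(left) → at (4,6), heading right
4. move(2) → at (6,6), heading right
5. strafe(left, 2) → at (6,8), heading right
6. strafe(right, 2) → at (6,6), heading right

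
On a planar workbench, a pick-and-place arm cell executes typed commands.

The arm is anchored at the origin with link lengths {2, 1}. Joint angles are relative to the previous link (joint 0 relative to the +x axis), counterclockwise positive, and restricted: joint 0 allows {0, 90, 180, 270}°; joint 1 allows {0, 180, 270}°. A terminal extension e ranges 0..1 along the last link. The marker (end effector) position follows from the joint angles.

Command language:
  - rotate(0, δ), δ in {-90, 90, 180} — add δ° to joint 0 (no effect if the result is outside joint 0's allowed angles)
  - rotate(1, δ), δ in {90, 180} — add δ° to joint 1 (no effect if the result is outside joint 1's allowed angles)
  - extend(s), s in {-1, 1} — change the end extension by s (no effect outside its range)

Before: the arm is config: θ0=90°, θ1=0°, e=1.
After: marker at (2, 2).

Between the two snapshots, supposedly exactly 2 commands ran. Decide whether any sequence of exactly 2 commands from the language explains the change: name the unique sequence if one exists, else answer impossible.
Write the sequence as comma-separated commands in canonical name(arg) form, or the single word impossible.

rotate(1, 180), rotate(1, 90)

key: running rotate(1, 90) before rotate(1, 180) would end elsewhere — order is forced
t0: config: θ0=90°, θ1=0°, e=1
1. rotate(1, 180) → config: θ0=90°, θ1=180°, e=1
2. rotate(1, 90) → config: θ0=90°, θ1=270°, e=1
uniquely the one of 49 2-step routes that fits.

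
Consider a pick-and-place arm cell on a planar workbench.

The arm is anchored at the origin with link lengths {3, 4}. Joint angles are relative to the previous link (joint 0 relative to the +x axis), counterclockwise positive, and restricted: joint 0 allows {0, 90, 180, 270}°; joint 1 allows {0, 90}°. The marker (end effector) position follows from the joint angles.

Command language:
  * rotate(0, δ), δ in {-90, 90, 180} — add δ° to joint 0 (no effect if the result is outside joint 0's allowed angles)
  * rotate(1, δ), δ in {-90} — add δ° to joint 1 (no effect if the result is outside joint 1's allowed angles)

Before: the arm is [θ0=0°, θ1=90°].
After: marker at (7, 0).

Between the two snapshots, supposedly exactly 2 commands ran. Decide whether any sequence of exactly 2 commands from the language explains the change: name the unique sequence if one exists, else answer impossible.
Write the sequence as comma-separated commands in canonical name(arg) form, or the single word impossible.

from: [θ0=0°, θ1=90°]
1. rotate(1, -90) → [θ0=0°, θ1=0°]
2. rotate(1, -90) → [θ0=0°, θ1=0°]
no other 2-command option fits: unique.

rotate(1, -90), rotate(1, -90)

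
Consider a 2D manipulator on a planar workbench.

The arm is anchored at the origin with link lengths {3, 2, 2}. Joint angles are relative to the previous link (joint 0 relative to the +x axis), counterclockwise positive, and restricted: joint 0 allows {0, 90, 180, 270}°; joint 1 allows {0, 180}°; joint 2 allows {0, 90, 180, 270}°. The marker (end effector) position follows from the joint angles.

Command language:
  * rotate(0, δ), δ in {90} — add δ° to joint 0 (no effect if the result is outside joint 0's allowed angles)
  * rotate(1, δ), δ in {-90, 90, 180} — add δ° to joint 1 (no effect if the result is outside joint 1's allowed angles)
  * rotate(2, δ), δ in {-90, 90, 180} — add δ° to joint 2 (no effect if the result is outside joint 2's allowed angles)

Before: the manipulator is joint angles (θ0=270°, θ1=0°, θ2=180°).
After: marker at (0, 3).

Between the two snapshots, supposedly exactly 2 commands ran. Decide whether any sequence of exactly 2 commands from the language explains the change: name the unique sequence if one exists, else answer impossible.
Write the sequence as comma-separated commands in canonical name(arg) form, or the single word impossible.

initial: joint angles (θ0=270°, θ1=0°, θ2=180°)
t=1 rotate(0, 90) ⇒ joint angles (θ0=0°, θ1=0°, θ2=180°)
t=2 rotate(0, 90) ⇒ joint angles (θ0=90°, θ1=0°, θ2=180°)
all 49 alternatives checked — unique.

rotate(0, 90), rotate(0, 90)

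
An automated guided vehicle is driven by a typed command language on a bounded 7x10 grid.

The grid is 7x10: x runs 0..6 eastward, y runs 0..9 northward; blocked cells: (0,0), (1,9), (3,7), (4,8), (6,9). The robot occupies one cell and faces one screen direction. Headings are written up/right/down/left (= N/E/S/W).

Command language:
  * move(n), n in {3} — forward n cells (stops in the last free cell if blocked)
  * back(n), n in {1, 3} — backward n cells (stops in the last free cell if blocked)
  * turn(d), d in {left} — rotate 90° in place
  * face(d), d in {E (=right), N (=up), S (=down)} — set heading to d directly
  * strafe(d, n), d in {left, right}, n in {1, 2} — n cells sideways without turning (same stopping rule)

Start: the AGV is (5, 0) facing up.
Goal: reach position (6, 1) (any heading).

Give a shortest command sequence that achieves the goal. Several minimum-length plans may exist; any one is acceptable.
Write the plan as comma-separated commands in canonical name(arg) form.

strafe(right, 1), face(S), back(1)

initial: (5, 0) facing up
t=1 strafe(right, 1) ⇒ (6, 0) facing up
t=2 face(S) ⇒ (6, 0) facing down
t=3 back(1) ⇒ (6, 1) facing down
nothing shorter than 3 reaches the goal.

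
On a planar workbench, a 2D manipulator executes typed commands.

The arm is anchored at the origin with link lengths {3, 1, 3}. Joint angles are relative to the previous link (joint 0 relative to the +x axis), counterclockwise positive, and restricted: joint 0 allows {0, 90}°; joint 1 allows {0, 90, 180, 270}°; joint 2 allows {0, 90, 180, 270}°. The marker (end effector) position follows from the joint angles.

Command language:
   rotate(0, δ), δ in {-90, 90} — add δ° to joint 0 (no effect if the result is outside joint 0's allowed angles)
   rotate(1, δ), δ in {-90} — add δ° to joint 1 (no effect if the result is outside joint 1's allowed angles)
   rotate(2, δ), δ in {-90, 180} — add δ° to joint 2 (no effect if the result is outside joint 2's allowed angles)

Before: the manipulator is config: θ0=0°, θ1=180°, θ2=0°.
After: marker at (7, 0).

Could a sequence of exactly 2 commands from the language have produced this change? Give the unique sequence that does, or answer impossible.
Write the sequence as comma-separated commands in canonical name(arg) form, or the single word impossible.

initial: config: θ0=0°, θ1=180°, θ2=0°
1. rotate(1, -90) → config: θ0=0°, θ1=90°, θ2=0°
2. rotate(1, -90) → config: θ0=0°, θ1=0°, θ2=0°
uniquely the one of 25 2-step routes that fits.

rotate(1, -90), rotate(1, -90)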